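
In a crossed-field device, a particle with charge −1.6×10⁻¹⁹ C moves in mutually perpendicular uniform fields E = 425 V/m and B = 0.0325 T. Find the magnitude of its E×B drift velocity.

In crossed fields the guiding centre drifts at v_d = |E×B|/B² = E/B, independent of charge and mass.
v_d = 425/0.0325 = 1.31×10⁴ m/s.

v_d ≈ 1.31×10⁴ m/s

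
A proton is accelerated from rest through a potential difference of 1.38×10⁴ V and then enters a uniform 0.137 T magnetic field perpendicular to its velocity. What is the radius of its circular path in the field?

r ≈ 0.124 m

Acceleration: |q|V = ½mv² ⇒ v = √(2|q|V/m) = √(2·1.602×10⁻¹⁹·1.38×10⁴/1.673×10⁻²⁷) ≈ 1.626×10⁶ m/s.
In the field: r = mv/(|q|B) = (1.673×10⁻²⁷)(1.626×10⁶)/((1.602×10⁻¹⁹)(0.137)) ≈ 0.124 m.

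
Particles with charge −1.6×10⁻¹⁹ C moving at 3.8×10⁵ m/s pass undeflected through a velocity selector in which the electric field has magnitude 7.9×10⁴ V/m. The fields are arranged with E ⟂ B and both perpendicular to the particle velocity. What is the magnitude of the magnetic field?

Balance of forces in the selector: qE = qvB ⇒ B = E/v.
B = 7.9×10⁴/3.8×10⁵ = 0.21 T.

B = 0.21 T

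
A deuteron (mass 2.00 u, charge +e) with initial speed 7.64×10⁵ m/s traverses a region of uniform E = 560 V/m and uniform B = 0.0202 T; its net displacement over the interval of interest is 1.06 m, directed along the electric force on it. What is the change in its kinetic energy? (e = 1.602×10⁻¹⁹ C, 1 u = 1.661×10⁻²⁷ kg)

ΔKE ≈ 9.51×10⁻¹⁷ J

The magnetic force is always ⟂ v and does no work; only the electric force changes KE.
ΔKE = F_E · d = |q|E d = (1.602×10⁻¹⁹)(560)(1.06) ≈ 9.51×10⁻¹⁷ J.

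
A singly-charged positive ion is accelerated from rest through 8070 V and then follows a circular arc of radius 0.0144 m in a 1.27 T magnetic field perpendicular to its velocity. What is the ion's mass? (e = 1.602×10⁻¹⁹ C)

Combine |q|V = ½mv² and r = mv/(|q|B): eliminate v to get m = qB²r²/(2V).
m = (1.602×10⁻¹⁹)(1.27)²(0.0144)²/(2·8070) ≈ 3.32×10⁻²⁷ kg.

m ≈ 3.32×10⁻²⁷ kg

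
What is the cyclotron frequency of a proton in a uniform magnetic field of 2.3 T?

f = |q|B/(2πm).
f = (1.602×10⁻¹⁹)(2.3)/(2π·1.673×10⁻²⁷) ≈ 3.5×10⁷ Hz.

f ≈ 3.5×10⁷ Hz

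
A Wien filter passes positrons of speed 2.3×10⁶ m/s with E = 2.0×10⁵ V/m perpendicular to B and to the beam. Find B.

Balance of forces in the selector: qE = qvB ⇒ B = E/v.
B = 2.0×10⁵/2.3×10⁶ = 0.087 T.

B = 0.087 T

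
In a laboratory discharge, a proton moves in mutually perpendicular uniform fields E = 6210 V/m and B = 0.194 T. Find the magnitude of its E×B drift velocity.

The E×B drift speed is v_d = E/B.
v_d = 6210/0.194 = 3.20×10⁴ m/s.

v_d ≈ 3.20×10⁴ m/s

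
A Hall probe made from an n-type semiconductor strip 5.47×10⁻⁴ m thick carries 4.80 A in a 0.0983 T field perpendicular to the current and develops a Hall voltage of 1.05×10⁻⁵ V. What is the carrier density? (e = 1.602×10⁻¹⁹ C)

From V_H = IB/(n e t), n = IB/(V_H e t).
n = (4.80)(0.0983)/((1.05×10⁻⁵)(1.602×10⁻¹⁹)(5.47×10⁻⁴)) ≈ 5.13×10²⁶ m⁻³.

n ≈ 5.13×10²⁶ m⁻³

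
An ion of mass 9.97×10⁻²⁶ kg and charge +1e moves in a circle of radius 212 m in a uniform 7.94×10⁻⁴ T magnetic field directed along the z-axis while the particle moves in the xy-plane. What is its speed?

From |q|vB = mv²/r, v = |q|Br/m.
v = (1.602×10⁻¹⁹)(7.94×10⁻⁴)(212)/9.97×10⁻²⁶ ≈ 2.70×10⁵ m/s.

v ≈ 2.70×10⁵ m/s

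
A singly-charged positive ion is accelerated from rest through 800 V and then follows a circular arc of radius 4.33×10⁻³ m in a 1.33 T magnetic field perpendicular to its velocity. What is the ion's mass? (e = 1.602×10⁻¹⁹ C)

Combine |q|V = ½mv² and r = mv/(|q|B): eliminate v to get m = qB²r²/(2V).
m = (1.602×10⁻¹⁹)(1.33)²(4.33×10⁻³)²/(2·800) ≈ 3.32×10⁻²⁷ kg.

m ≈ 3.32×10⁻²⁷ kg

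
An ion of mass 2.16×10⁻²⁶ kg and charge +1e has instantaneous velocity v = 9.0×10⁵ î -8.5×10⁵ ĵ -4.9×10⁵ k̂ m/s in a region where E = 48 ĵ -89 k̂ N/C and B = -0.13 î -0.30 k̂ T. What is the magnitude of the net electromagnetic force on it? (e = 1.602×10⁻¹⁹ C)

v×B = (2.55×10⁵, 3.34×10⁵, -1.10×10⁵) N/C.
E + v×B = (2.55×10⁵, 3.34×10⁵, -1.11×10⁵) N/C.
F = q(E + v×B) = (1.602×10⁻¹⁹ C)·(2.55×10⁵, 3.34×10⁵, -1.11×10⁵) = (4.09×10⁻¹⁴, 5.35×10⁻¹⁴, -1.77×10⁻¹⁴) N.
|F| = 6.96×10⁻¹⁴ N.

|F| ≈ 6.96×10⁻¹⁴ N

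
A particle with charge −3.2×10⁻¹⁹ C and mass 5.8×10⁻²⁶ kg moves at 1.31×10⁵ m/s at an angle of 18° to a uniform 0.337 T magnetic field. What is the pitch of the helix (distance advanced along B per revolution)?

p ≈ 0.421 m

v∥ = v cosθ = 1.31×10⁵·cos18° ≈ 1.246×10⁵ m/s.
T = 2πm/(|q|B) = 2π(5.8×10⁻²⁶)/((3.2×10⁻¹⁹)(0.337)) ≈ 3.379×10⁻⁶ s.
pitch = v∥ T = (1.246×10⁵)(3.379×10⁻⁶) ≈ 0.421 m.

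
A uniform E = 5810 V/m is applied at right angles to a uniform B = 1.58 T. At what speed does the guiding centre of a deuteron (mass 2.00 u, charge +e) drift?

In crossed fields the guiding centre drifts at v_d = |E×B|/B² = E/B, independent of charge and mass.
v_d = 5810/1.58 = 3680 m/s.

v_d ≈ 3680 m/s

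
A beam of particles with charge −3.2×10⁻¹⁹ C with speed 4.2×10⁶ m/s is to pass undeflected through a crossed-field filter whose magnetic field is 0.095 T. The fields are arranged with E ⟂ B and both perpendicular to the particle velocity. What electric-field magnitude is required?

E = 4.0×10⁵ V/m

For straight-line motion qE = qvB, so E = vB.
E = 4.2×10⁶ × 0.095 = 4.0×10⁵ V/m.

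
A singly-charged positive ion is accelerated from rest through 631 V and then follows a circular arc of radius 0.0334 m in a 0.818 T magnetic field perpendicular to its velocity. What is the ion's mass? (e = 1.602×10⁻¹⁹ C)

m ≈ 9.48×10⁻²⁶ kg

Combine |q|V = ½mv² and r = mv/(|q|B): eliminate v to get m = qB²r²/(2V).
m = (1.602×10⁻¹⁹)(0.818)²(0.0334)²/(2·631) ≈ 9.48×10⁻²⁶ kg.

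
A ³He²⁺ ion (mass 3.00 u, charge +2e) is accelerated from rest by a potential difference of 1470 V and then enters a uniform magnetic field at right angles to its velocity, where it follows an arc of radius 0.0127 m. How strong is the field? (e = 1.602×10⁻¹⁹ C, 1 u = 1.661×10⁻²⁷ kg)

v = √(2|q|V/m) = √(2·3.204×10⁻¹⁹·1470/4.983×10⁻²⁷) ≈ 4.348×10⁵ m/s.
B = mv/(|q|r) = (4.983×10⁻²⁷)(4.348×10⁵)/((3.204×10⁻¹⁹)(0.0127)) ≈ 0.532 T.

B ≈ 0.532 T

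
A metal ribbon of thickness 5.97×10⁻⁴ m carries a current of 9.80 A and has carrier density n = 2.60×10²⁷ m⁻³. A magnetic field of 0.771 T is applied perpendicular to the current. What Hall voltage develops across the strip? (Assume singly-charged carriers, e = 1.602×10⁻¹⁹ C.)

V_H ≈ 3.04×10⁻⁵ V

V_H = IB/(n e t).
V_H = (9.80)(0.771)/((2.60×10²⁷)(1.602×10⁻¹⁹)(5.97×10⁻⁴)) ≈ 3.04×10⁻⁵ V.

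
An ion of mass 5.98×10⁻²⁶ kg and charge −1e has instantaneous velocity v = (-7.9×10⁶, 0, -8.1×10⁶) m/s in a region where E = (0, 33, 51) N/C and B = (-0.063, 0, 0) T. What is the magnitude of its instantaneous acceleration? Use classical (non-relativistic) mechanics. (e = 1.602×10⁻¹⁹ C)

|a| ≈ 1.37×10¹² m/s²

v×B = (0, 5.10×10⁵, 0) N/C.
E + v×B = (0, 5.10×10⁵, 51.0) N/C.
F = q(E + v×B) = (−1.602×10⁻¹⁹ C)·(0, 5.10×10⁵, 51.0) = (0, -8.18×10⁻¹⁴, -8.17×10⁻¹⁸) N.
|a| = |F|/m = 8.176×10⁻¹⁴/5.98×10⁻²⁶ ≈ 1.37×10¹² m/s².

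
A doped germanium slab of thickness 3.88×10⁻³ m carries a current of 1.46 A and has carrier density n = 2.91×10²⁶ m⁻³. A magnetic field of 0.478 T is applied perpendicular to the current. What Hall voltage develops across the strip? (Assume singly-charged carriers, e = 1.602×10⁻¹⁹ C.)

V_H = IB/(n e t).
V_H = (1.46)(0.478)/((2.91×10²⁶)(1.602×10⁻¹⁹)(3.88×10⁻³)) ≈ 3.86×10⁻⁶ V.

V_H ≈ 3.86×10⁻⁶ V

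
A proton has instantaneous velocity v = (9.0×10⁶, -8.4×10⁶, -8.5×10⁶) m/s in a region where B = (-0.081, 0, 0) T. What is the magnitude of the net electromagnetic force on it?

v×B = (0, 6.88×10⁵, -6.80×10⁵) N/C.
F = q v×B = (1.602×10⁻¹⁹ C)·(0, 6.88×10⁵, -6.80×10⁵) = (0, 1.10×10⁻¹³, -1.09×10⁻¹³) N.
|F| = 1.55×10⁻¹³ N.

|F| ≈ 1.55×10⁻¹³ N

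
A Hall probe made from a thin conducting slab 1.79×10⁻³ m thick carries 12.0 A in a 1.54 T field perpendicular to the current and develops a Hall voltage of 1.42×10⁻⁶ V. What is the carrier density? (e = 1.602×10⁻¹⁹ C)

From V_H = IB/(n e t), n = IB/(V_H e t).
n = (12.0)(1.54)/((1.42×10⁻⁶)(1.602×10⁻¹⁹)(1.79×10⁻³)) ≈ 4.54×10²⁸ m⁻³.

n ≈ 4.54×10²⁸ m⁻³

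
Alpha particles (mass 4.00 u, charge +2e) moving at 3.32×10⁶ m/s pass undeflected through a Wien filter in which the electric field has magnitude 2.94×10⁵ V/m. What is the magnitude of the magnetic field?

Balance of forces in the selector: qE = qvB ⇒ B = E/v.
B = 2.94×10⁵/3.32×10⁶ = 0.0886 T.

B = 0.0886 T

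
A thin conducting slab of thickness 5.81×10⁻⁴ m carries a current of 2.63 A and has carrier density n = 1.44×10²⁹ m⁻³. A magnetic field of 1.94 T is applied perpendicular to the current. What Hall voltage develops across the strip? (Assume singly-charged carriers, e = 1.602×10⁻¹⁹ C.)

V_H = IB/(n e t).
V_H = (2.63)(1.94)/((1.44×10²⁹)(1.602×10⁻¹⁹)(5.81×10⁻⁴)) ≈ 3.81×10⁻⁷ V.

V_H ≈ 3.81×10⁻⁷ V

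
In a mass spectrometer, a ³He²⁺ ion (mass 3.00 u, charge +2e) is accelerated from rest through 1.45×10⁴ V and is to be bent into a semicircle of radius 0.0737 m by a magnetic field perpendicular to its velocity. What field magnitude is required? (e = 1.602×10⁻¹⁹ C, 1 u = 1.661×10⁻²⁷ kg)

v = √(2|q|V/m) = √(2·3.204×10⁻¹⁹·1.45×10⁴/4.983×10⁻²⁷) ≈ 1.366×10⁶ m/s.
B = mv/(|q|r) = (4.983×10⁻²⁷)(1.366×10⁶)/((3.204×10⁻¹⁹)(0.0737)) ≈ 0.288 T.

B ≈ 0.288 T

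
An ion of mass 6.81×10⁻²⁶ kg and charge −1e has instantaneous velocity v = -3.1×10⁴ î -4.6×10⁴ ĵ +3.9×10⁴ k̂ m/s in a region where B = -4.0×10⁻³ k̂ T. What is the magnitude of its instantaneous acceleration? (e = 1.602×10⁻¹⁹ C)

v×B = (184, -124, 0) N/C.
F = q v×B = (−1.602×10⁻¹⁹ C)·(184, -124, 0) = (-2.95×10⁻¹⁷, 1.99×10⁻¹⁷, 0) N.
|a| = |F|/m = 3.555×10⁻¹⁷/6.81×10⁻²⁶ ≈ 5.22×10⁸ m/s².

|a| ≈ 5.22×10⁸ m/s²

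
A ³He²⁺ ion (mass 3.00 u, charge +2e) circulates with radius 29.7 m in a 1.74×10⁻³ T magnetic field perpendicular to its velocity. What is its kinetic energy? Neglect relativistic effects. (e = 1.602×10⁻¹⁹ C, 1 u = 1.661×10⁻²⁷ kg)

v = |q|Br/m, then KE = ½mv² = (qBr)²/(2m).
v = (3.204×10⁻¹⁹)(1.74×10⁻³)(29.7)/4.983×10⁻²⁷ ≈ 3.323×10⁶ m/s.
KE = ½(4.983×10⁻²⁷)(3.323×10⁶)² ≈ 2.75×10⁻¹⁴ J = 1.72×10⁵ eV.

KE ≈ 1.72×10⁵ eV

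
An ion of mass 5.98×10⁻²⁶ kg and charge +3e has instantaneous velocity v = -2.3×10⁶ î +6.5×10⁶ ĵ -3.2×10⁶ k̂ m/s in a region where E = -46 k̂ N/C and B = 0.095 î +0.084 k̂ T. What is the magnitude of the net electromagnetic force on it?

v×B = (5.46×10⁵, -1.11×10⁵, -6.18×10⁵) N/C.
E + v×B = (5.46×10⁵, -1.11×10⁵, -6.18×10⁵) N/C.
F = q(E + v×B) = (4.806×10⁻¹⁹ C)·(5.46×10⁵, -1.11×10⁵, -6.18×10⁵) = (2.62×10⁻¹³, -5.33×10⁻¹⁴, -2.97×10⁻¹³) N.
|F| = 4.00×10⁻¹³ N.

|F| ≈ 4.00×10⁻¹³ N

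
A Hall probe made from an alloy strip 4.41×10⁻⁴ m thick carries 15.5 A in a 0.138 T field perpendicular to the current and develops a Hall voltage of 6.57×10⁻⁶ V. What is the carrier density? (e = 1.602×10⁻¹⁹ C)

n ≈ 4.61×10²⁷ m⁻³

From V_H = IB/(n e t), n = IB/(V_H e t).
n = (15.5)(0.138)/((6.57×10⁻⁶)(1.602×10⁻¹⁹)(4.41×10⁻⁴)) ≈ 4.61×10²⁷ m⁻³.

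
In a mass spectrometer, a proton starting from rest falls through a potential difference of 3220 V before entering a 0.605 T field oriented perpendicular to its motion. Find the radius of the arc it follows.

Acceleration: |q|V = ½mv² ⇒ v = √(2|q|V/m) = √(2·1.602×10⁻¹⁹·3220/1.673×10⁻²⁷) ≈ 7.853×10⁵ m/s.
In the field: r = mv/(|q|B) = (1.673×10⁻²⁷)(7.853×10⁵)/((1.602×10⁻¹⁹)(0.605)) ≈ 0.0136 m.

r ≈ 0.0136 m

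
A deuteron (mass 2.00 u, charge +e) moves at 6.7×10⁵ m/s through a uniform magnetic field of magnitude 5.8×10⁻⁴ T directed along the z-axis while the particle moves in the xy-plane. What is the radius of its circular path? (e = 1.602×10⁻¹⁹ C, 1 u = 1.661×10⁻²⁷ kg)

r ≈ 24 m

The magnetic force provides the centripetal force: |q|vB = mv²/r.
r = mv/(|q|B) = (3.322×10⁻²⁷)(6.7×10⁵)/((1.602×10⁻¹⁹)(5.8×10⁻⁴)) ≈ 24 m.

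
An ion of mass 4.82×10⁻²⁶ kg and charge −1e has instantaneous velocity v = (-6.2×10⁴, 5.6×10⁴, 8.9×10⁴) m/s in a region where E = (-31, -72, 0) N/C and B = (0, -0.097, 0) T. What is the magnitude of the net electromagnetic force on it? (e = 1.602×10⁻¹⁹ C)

|F| ≈ 1.68×10⁻¹⁵ N

v×B = (8630, 0, 6010) N/C.
E + v×B = (8600, -72.0, 6010) N/C.
F = q(E + v×B) = (−1.602×10⁻¹⁹ C)·(8600, -72.0, 6010) = (-1.38×10⁻¹⁵, 1.15×10⁻¹⁷, -9.63×10⁻¹⁶) N.
|F| = 1.68×10⁻¹⁵ N.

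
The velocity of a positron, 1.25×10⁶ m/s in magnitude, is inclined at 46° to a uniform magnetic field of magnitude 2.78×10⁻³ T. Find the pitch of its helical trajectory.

p ≈ 0.0112 m

v∥ = v cosθ = 1.25×10⁶·cos46° ≈ 8.683×10⁵ m/s.
T = 2πm/(|q|B) = 2π(9.109×10⁻³¹)/((1.602×10⁻¹⁹)(2.78×10⁻³)) ≈ 1.285×10⁻⁸ s.
pitch = v∥ T = (8.683×10⁵)(1.285×10⁻⁸) ≈ 0.0112 m.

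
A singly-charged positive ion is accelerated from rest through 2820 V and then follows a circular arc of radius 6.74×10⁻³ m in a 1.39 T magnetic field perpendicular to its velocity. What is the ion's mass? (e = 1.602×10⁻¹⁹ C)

m ≈ 2.49×10⁻²⁷ kg

Combine |q|V = ½mv² and r = mv/(|q|B): eliminate v to get m = qB²r²/(2V).
m = (1.602×10⁻¹⁹)(1.39)²(6.74×10⁻³)²/(2·2820) ≈ 2.49×10⁻²⁷ kg.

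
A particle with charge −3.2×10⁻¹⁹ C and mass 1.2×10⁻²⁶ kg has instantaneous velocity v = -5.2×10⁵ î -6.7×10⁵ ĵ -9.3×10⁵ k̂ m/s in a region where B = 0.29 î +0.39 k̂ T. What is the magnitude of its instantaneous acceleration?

|a| ≈ 8.86×10¹² m/s²

v×B = (-2.61×10⁵, -6.69×10⁴, 1.94×10⁵) N/C.
F = q v×B = (−3.2×10⁻¹⁹ C)·(-2.61×10⁵, -6.69×10⁴, 1.94×10⁵) = (8.36×10⁻¹⁴, 2.14×10⁻¹⁴, -6.22×10⁻¹⁴) N.
|a| = |F|/m = 1.064×10⁻¹³/1.2×10⁻²⁶ ≈ 8.86×10¹² m/s².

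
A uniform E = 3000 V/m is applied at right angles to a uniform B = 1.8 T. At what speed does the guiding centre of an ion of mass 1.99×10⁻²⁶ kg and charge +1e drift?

v_d ≈ 1700 m/s

The steady drift has the magnetic force balancing the electric force, so v_d = E/B.
v_d = 3000/1.8 = 1700 m/s.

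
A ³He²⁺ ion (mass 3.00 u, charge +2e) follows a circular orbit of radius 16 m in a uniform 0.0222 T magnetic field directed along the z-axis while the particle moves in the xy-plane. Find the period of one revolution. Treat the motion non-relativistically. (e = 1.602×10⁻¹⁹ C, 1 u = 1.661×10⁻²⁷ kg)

The cyclotron period depends only on m, q, B: T = 2πm/(|q|B).
T = 2π(4.983×10⁻²⁷)/((3.204×10⁻¹⁹)(0.0222)) ≈ 4.40×10⁻⁶ s.

T ≈ 4.40×10⁻⁶ s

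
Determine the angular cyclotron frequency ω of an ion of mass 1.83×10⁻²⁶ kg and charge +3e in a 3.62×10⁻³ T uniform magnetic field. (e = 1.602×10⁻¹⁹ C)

ω ≈ 9.51×10⁴ rad/s

ω = |q|B/m.
ω = (4.806×10⁻¹⁹)(3.62×10⁻³)/1.83×10⁻²⁶ ≈ 9.51×10⁴ rad/s.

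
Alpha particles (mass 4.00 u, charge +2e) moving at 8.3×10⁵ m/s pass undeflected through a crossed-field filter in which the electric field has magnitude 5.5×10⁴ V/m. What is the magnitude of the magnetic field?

B = 0.066 T

Balance of forces in the selector: qE = qvB ⇒ B = E/v.
B = 5.5×10⁴/8.3×10⁵ = 0.066 T.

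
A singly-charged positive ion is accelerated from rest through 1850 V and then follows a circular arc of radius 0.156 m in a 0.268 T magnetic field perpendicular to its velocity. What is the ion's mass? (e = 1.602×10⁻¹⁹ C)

Combine |q|V = ½mv² and r = mv/(|q|B): eliminate v to get m = qB²r²/(2V).
m = (1.602×10⁻¹⁹)(0.268)²(0.156)²/(2·1850) ≈ 7.57×10⁻²⁶ kg.

m ≈ 7.57×10⁻²⁶ kg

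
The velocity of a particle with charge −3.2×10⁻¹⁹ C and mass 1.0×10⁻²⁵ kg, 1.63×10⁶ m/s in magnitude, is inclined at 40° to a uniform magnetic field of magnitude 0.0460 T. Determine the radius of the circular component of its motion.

v⊥ = v sinθ = 1.63×10⁶·sin40° ≈ 1.048×10⁶ m/s.
r = m v⊥/(|q|B) = (1.0×10⁻²⁵)(1.048×10⁶)/((3.2×10⁻¹⁹)(0.0460)) ≈ 7.12 m.

r ≈ 7.12 m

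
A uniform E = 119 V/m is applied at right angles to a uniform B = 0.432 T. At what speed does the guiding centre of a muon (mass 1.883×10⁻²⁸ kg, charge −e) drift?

In crossed fields the guiding centre drifts at v_d = |E×B|/B² = E/B, independent of charge and mass.
v_d = 119/0.432 = 275 m/s.

v_d ≈ 275 m/s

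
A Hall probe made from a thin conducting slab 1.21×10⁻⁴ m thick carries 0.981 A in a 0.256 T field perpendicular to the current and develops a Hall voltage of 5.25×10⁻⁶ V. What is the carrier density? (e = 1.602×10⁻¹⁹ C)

n ≈ 2.47×10²⁷ m⁻³

From V_H = IB/(n e t), n = IB/(V_H e t).
n = (0.981)(0.256)/((5.25×10⁻⁶)(1.602×10⁻¹⁹)(1.21×10⁻⁴)) ≈ 2.47×10²⁷ m⁻³.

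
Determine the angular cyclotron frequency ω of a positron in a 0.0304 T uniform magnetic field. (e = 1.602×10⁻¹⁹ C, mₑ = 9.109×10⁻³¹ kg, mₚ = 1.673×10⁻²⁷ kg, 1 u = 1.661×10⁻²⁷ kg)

ω = |q|B/m.
ω = (1.602×10⁻¹⁹)(0.0304)/9.109×10⁻³¹ ≈ 5.35×10⁹ rad/s.

ω ≈ 5.35×10⁹ rad/s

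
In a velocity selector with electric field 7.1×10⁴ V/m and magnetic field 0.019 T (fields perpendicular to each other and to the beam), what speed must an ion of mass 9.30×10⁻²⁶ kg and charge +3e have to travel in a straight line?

Straight-line motion ⇒ electric and magnetic forces cancel, so E = vB.
v = E/B = 7.1×10⁴/0.019 = 3.7×10⁶ m/s.
The result is independent of the particle's charge and mass.

v = 3.7×10⁶ m/s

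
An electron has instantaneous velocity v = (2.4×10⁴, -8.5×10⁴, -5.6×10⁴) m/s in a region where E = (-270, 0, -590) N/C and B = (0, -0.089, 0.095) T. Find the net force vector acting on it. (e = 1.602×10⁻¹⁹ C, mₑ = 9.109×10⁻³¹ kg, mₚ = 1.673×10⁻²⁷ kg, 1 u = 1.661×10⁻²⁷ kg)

v×B = (-1.31×10⁴, -2280, -2140) N/C.
E + v×B = (-1.33×10⁴, -2280, -2730) N/C.
F = q(E + v×B) = (−1.602×10⁻¹⁹ C)·(-1.33×10⁴, -2280, -2730) = (2.14×10⁻¹⁵, 3.65×10⁻¹⁶, 4.37×10⁻¹⁶) N.

F ≈ (2.14×10⁻¹⁵, 3.65×10⁻¹⁶, 4.37×10⁻¹⁶) N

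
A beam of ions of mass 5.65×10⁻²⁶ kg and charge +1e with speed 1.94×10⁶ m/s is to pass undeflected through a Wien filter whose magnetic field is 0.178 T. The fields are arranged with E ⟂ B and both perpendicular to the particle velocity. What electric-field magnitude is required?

E = 3.45×10⁵ V/m

For straight-line motion qE = qvB, so E = vB.
E = 1.94×10⁶ × 0.178 = 3.45×10⁵ V/m.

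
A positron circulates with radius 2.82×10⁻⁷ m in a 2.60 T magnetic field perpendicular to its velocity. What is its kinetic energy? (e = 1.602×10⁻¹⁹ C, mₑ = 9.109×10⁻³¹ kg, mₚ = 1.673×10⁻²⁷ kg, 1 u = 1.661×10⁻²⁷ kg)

KE ≈ 0.0473 eV

v = |q|Br/m, then KE = ½mv² = (qBr)²/(2m).
v = (1.602×10⁻¹⁹)(2.60)(2.82×10⁻⁷)/9.109×10⁻³¹ ≈ 1.289×10⁵ m/s.
KE = ½(9.109×10⁻³¹)(1.289×10⁵)² ≈ 7.57×10⁻²¹ J = 0.0473 eV.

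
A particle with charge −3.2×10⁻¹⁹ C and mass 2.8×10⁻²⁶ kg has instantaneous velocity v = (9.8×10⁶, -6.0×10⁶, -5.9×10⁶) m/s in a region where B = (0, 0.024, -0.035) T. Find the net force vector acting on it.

v×B = (3.52×10⁵, 3.43×10⁵, 2.35×10⁵) N/C.
F = q v×B = (−3.2×10⁻¹⁹ C)·(3.52×10⁵, 3.43×10⁵, 2.35×10⁵) = (-1.13×10⁻¹³, -1.10×10⁻¹³, -7.53×10⁻¹⁴) N.

F ≈ (-1.13×10⁻¹³, -1.10×10⁻¹³, -7.53×10⁻¹⁴) N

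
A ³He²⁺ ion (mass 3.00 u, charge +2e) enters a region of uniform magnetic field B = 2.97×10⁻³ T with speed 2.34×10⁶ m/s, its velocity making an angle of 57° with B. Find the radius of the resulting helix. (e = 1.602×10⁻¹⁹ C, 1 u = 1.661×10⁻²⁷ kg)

v⊥ = v sinθ = 2.34×10⁶·sin57° ≈ 1.962×10⁶ m/s.
r = m v⊥/(|q|B) = (4.983×10⁻²⁷)(1.962×10⁶)/((3.204×10⁻¹⁹)(2.97×10⁻³)) ≈ 10.3 m.

r ≈ 10.3 m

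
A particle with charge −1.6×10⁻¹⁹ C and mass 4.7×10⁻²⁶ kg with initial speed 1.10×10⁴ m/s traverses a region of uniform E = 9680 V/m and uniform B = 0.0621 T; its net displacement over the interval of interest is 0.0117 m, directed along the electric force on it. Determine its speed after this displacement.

v_f ≈ 2.99×10⁴ m/s

B does no work; ΔKE = |q|E d.
½mv_f² = ½mv₀² + |q|Ed = ½(4.7×10⁻²⁶)(1.10×10⁴)² + (1.6×10⁻¹⁹)(9680)(0.0117) ≈ 2.843×10⁻¹⁸ J + 1.812×10⁻¹⁷ J ≈ 2.096×10⁻¹⁷ J.
v_f = √(2·2.096×10⁻¹⁷/4.7×10⁻²⁶) ≈ 2.99×10⁴ m/s.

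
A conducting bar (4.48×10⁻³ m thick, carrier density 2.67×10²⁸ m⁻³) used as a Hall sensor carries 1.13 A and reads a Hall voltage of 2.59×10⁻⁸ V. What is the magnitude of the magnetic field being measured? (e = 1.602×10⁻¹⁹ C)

From V_H = IB/(n e t), B = V_H n e t / I.
B = (2.59×10⁻⁸)(2.67×10²⁸)(1.602×10⁻¹⁹)(4.48×10⁻³)/1.13 ≈ 0.439 T.

B ≈ 0.439 T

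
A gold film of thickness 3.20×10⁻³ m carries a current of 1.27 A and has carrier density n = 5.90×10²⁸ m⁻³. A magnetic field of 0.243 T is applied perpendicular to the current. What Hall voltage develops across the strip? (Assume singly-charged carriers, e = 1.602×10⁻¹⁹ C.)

V_H ≈ 1.02×10⁻⁸ V

V_H = IB/(n e t).
V_H = (1.27)(0.243)/((5.90×10²⁸)(1.602×10⁻¹⁹)(3.20×10⁻³)) ≈ 1.02×10⁻⁸ V.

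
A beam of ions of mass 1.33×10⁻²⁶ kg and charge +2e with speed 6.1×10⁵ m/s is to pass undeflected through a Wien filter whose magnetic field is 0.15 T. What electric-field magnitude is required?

E = 9.2×10⁴ V/m

For straight-line motion qE = qvB, so E = vB.
E = 6.1×10⁵ × 0.15 = 9.2×10⁴ V/m.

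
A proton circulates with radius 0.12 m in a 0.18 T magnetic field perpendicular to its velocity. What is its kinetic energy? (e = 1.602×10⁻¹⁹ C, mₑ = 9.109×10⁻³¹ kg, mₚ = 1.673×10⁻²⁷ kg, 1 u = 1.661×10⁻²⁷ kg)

KE ≈ 3.6×10⁻¹⁵ J

v = |q|Br/m, then KE = ½mv² = (qBr)²/(2m).
v = (1.602×10⁻¹⁹)(0.18)(0.12)/1.673×10⁻²⁷ ≈ 2.068×10⁶ m/s.
KE = ½(1.673×10⁻²⁷)(2.068×10⁶)² ≈ 3.6×10⁻¹⁵ J.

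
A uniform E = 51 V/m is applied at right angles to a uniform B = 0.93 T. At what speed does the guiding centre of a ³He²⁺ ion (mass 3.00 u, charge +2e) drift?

The steady drift has the magnetic force balancing the electric force, so v_d = E/B.
v_d = 51/0.93 = 55 m/s.

v_d ≈ 55 m/s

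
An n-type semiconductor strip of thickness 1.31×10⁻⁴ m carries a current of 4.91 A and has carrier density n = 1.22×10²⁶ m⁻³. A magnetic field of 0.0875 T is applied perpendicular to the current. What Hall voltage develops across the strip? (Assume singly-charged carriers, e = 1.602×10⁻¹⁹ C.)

V_H ≈ 1.68×10⁻⁴ V

V_H = IB/(n e t).
V_H = (4.91)(0.0875)/((1.22×10²⁶)(1.602×10⁻¹⁹)(1.31×10⁻⁴)) ≈ 1.68×10⁻⁴ V.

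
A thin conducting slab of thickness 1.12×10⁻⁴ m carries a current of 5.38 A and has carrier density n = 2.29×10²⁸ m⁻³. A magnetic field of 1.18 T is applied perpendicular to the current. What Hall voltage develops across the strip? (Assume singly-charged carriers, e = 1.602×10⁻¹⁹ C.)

V_H = IB/(n e t).
V_H = (5.38)(1.18)/((2.29×10²⁸)(1.602×10⁻¹⁹)(1.12×10⁻⁴)) ≈ 1.55×10⁻⁵ V.

V_H ≈ 1.55×10⁻⁵ V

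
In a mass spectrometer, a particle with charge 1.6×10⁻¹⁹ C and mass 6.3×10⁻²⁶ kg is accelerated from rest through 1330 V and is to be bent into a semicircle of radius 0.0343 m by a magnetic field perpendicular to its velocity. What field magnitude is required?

v = √(2|q|V/m) = √(2·1.6×10⁻¹⁹·1330/6.3×10⁻²⁶) ≈ 8.219×10⁴ m/s.
B = mv/(|q|r) = (6.3×10⁻²⁶)(8.219×10⁴)/((1.6×10⁻¹⁹)(0.0343)) ≈ 0.944 T.

B ≈ 0.944 T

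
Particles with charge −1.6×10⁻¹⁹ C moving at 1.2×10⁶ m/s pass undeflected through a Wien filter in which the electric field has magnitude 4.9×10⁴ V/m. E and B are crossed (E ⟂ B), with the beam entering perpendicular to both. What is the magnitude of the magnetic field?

Balance of forces in the selector: qE = qvB ⇒ B = E/v.
B = 4.9×10⁴/1.2×10⁶ = 0.041 T.

B = 0.041 T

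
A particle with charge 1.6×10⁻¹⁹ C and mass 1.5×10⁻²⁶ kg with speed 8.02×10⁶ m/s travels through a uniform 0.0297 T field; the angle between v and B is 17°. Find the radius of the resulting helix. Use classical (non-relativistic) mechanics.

r ≈ 7.40 m

v⊥ = v sinθ = 8.02×10⁶·sin17° ≈ 2.345×10⁶ m/s.
r = m v⊥/(|q|B) = (1.5×10⁻²⁶)(2.345×10⁶)/((1.6×10⁻¹⁹)(0.0297)) ≈ 7.40 m.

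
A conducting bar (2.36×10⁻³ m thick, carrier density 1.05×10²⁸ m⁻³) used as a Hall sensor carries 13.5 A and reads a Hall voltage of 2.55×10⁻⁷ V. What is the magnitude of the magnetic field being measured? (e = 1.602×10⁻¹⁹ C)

From V_H = IB/(n e t), B = V_H n e t / I.
B = (2.55×10⁻⁷)(1.05×10²⁸)(1.602×10⁻¹⁹)(2.36×10⁻³)/13.5 ≈ 0.0750 T.

B ≈ 0.0750 T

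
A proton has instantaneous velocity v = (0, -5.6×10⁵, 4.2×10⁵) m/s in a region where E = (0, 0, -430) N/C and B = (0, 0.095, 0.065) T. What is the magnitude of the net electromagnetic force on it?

|F| ≈ 1.22×10⁻¹⁴ N

v×B = (-7.63×10⁴, 0, 0) N/C.
E + v×B = (-7.63×10⁴, 0, -430) N/C.
F = q(E + v×B) = (1.602×10⁻¹⁹ C)·(-7.63×10⁴, 0, -430) = (-1.22×10⁻¹⁴, 0, -6.89×10⁻¹⁷) N.
|F| = 1.22×10⁻¹⁴ N.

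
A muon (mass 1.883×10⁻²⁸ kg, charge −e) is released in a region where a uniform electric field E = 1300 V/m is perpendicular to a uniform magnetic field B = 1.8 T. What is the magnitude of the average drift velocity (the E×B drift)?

v_d ≈ 720 m/s

In crossed fields the guiding centre drifts at v_d = |E×B|/B² = E/B, independent of charge and mass.
v_d = 1300/1.8 = 720 m/s.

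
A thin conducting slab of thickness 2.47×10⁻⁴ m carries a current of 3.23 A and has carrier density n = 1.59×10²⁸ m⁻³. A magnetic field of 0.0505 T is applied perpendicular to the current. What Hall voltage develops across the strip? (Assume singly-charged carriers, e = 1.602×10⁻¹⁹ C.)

V_H = IB/(n e t).
V_H = (3.23)(0.0505)/((1.59×10²⁸)(1.602×10⁻¹⁹)(2.47×10⁻⁴)) ≈ 2.59×10⁻⁷ V.

V_H ≈ 2.59×10⁻⁷ V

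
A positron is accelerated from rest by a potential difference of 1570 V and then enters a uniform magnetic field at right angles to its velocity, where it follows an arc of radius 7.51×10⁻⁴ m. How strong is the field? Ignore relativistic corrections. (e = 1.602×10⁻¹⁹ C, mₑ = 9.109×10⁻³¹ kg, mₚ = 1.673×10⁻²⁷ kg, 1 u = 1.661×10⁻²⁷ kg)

B ≈ 0.178 T

v = √(2|q|V/m) = √(2·1.602×10⁻¹⁹·1570/9.109×10⁻³¹) ≈ 2.350×10⁷ m/s.
B = mv/(|q|r) = (9.109×10⁻³¹)(2.350×10⁷)/((1.602×10⁻¹⁹)(7.51×10⁻⁴)) ≈ 0.178 T.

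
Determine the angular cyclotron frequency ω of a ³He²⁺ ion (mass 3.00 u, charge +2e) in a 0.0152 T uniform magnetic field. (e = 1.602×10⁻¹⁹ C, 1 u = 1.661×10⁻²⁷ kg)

ω ≈ 9.77×10⁵ rad/s

ω = |q|B/m.
ω = (3.204×10⁻¹⁹)(0.0152)/4.983×10⁻²⁷ ≈ 9.77×10⁵ rad/s.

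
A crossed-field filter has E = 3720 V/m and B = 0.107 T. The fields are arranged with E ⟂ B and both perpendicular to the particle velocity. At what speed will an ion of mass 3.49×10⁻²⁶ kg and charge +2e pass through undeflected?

v = 3.48×10⁴ m/s

Straight-line motion ⇒ electric and magnetic forces cancel, so E = vB.
v = E/B = 3720/0.107 = 3.48×10⁴ m/s.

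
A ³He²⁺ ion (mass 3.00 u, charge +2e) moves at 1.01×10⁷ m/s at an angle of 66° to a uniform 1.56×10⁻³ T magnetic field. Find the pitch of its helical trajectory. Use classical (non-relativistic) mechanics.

v∥ = v cosθ = 1.01×10⁷·cos66° ≈ 4.108×10⁶ m/s.
T = 2πm/(|q|B) = 2π(4.983×10⁻²⁷)/((3.204×10⁻¹⁹)(1.56×10⁻³)) ≈ 6.264×10⁻⁵ s.
pitch = v∥ T = (4.108×10⁶)(6.264×10⁻⁵) ≈ 257 m.

p ≈ 257 m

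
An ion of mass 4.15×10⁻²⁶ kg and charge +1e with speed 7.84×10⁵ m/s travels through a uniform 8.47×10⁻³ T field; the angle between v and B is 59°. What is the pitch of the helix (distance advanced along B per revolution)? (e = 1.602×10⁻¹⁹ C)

v∥ = v cosθ = 7.84×10⁵·cos59° ≈ 4.038×10⁵ m/s.
T = 2πm/(|q|B) = 2π(4.15×10⁻²⁶)/((1.602×10⁻¹⁹)(8.47×10⁻³)) ≈ 1.922×10⁻⁴ s.
pitch = v∥ T = (4.038×10⁵)(1.922×10⁻⁴) ≈ 77.6 m.

p ≈ 77.6 m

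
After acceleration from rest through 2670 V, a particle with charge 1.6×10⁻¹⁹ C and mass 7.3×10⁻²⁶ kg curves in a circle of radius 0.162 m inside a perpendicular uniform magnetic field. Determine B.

B ≈ 0.305 T

v = √(2|q|V/m) = √(2·1.6×10⁻¹⁹·2670/7.3×10⁻²⁶) ≈ 1.082×10⁵ m/s.
B = mv/(|q|r) = (7.3×10⁻²⁶)(1.082×10⁵)/((1.6×10⁻¹⁹)(0.162)) ≈ 0.305 T.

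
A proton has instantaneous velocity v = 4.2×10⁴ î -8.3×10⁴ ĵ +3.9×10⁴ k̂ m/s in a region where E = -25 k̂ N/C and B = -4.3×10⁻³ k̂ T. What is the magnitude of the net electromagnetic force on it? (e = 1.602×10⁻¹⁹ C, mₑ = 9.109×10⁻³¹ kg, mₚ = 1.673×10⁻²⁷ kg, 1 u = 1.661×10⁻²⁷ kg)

v×B = (357, 181, 0) N/C.
E + v×B = (357, 181, -25.0) N/C.
F = q(E + v×B) = (1.602×10⁻¹⁹ C)·(357, 181, -25.0) = (5.72×10⁻¹⁷, 2.89×10⁻¹⁷, -4.00×10⁻¹⁸) N.
|F| = 6.42×10⁻¹⁷ N.

|F| ≈ 6.42×10⁻¹⁷ N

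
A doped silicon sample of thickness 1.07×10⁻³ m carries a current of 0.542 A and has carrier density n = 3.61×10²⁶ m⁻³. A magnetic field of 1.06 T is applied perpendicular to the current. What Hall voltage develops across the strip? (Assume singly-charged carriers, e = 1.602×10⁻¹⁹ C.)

V_H = IB/(n e t).
V_H = (0.542)(1.06)/((3.61×10²⁶)(1.602×10⁻¹⁹)(1.07×10⁻³)) ≈ 9.28×10⁻⁶ V.

V_H ≈ 9.28×10⁻⁶ V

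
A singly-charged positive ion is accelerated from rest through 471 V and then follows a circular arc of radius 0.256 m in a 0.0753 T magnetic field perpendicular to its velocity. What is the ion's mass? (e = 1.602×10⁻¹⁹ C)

Combine |q|V = ½mv² and r = mv/(|q|B): eliminate v to get m = qB²r²/(2V).
m = (1.602×10⁻¹⁹)(0.0753)²(0.256)²/(2·471) ≈ 6.32×10⁻²⁶ kg.

m ≈ 6.32×10⁻²⁶ kg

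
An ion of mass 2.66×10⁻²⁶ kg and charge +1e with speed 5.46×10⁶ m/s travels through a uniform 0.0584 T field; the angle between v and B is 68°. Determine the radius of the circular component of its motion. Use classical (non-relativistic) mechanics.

v⊥ = v sinθ = 5.46×10⁶·sin68° ≈ 5.062×10⁶ m/s.
r = m v⊥/(|q|B) = (2.66×10⁻²⁶)(5.062×10⁶)/((1.602×10⁻¹⁹)(0.0584)) ≈ 14.4 m.

r ≈ 14.4 m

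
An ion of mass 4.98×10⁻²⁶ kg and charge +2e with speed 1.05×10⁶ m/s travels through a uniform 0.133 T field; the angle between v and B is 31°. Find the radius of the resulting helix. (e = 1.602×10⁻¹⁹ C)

v⊥ = v sinθ = 1.05×10⁶·sin31° ≈ 5.408×10⁵ m/s.
r = m v⊥/(|q|B) = (4.98×10⁻²⁶)(5.408×10⁵)/((3.204×10⁻¹⁹)(0.133)) ≈ 0.632 m.

r ≈ 0.632 m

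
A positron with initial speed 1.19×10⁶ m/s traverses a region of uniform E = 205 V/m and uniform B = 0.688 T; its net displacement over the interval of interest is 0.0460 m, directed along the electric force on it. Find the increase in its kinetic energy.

The magnetic force is always ⟂ v and does no work; only the electric force changes KE.
ΔKE = F_E · d = |q|E d = (1.602×10⁻¹⁹)(205)(0.0460) ≈ 1.51×10⁻¹⁸ J.

ΔKE ≈ 1.51×10⁻¹⁸ J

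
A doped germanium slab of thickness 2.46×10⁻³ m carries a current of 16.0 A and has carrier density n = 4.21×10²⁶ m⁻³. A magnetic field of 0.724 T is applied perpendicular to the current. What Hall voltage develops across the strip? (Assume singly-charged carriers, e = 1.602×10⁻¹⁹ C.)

V_H = IB/(n e t).
V_H = (16.0)(0.724)/((4.21×10²⁶)(1.602×10⁻¹⁹)(2.46×10⁻³)) ≈ 6.98×10⁻⁵ V.

V_H ≈ 6.98×10⁻⁵ V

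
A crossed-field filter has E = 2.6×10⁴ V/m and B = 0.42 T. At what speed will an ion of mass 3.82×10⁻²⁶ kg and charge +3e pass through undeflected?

v = 6.2×10⁴ m/s

For undeflected motion the electric and magnetic forces balance: qE = qvB.
v = E/B = 2.6×10⁴/0.42 = 6.2×10⁴ m/s.
The result is independent of the particle's charge and mass.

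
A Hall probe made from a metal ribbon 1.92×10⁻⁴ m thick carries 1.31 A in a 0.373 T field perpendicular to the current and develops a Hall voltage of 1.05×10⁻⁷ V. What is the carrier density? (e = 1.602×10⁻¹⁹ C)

n ≈ 1.51×10²⁹ m⁻³

From V_H = IB/(n e t), n = IB/(V_H e t).
n = (1.31)(0.373)/((1.05×10⁻⁷)(1.602×10⁻¹⁹)(1.92×10⁻⁴)) ≈ 1.51×10²⁹ m⁻³.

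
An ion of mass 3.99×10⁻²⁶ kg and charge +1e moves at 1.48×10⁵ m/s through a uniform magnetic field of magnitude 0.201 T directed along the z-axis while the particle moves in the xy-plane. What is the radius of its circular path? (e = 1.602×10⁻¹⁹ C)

r ≈ 0.183 m

The magnetic force provides the centripetal force: |q|vB = mv²/r.
r = mv/(|q|B) = (3.99×10⁻²⁶)(1.48×10⁵)/((1.602×10⁻¹⁹)(0.201)) ≈ 0.183 m.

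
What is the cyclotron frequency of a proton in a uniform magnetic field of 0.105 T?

f = |q|B/(2πm).
f = (1.602×10⁻¹⁹)(0.105)/(2π·1.673×10⁻²⁷) ≈ 1.60×10⁶ Hz.

f ≈ 1.60×10⁶ Hz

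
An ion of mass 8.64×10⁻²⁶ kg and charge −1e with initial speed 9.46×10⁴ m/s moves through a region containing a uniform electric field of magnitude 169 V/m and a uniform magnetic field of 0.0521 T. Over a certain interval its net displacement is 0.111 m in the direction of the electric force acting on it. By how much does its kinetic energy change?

ΔKE ≈ 3.01×10⁻¹⁸ J

The magnetic force is always ⟂ v and does no work; only the electric force changes KE.
ΔKE = F_E · d = |q|E d = (1.602×10⁻¹⁹)(169)(0.111) ≈ 3.01×10⁻¹⁸ J.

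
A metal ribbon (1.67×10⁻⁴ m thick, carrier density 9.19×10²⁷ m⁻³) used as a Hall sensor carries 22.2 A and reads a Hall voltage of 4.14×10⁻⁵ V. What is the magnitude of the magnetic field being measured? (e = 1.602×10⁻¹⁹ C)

From V_H = IB/(n e t), B = V_H n e t / I.
B = (4.14×10⁻⁵)(9.19×10²⁷)(1.602×10⁻¹⁹)(1.67×10⁻⁴)/22.2 ≈ 0.459 T.

B ≈ 0.459 T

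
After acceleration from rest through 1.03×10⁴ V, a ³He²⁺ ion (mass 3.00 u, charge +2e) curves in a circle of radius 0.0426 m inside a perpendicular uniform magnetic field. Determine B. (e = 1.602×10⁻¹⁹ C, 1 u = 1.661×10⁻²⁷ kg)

B ≈ 0.420 T

v = √(2|q|V/m) = √(2·3.204×10⁻¹⁹·1.03×10⁴/4.983×10⁻²⁷) ≈ 1.151×10⁶ m/s.
B = mv/(|q|r) = (4.983×10⁻²⁷)(1.151×10⁶)/((3.204×10⁻¹⁹)(0.0426)) ≈ 0.420 T.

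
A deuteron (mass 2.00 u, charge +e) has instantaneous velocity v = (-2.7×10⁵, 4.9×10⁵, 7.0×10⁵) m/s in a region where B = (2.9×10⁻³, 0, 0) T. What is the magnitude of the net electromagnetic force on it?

v×B = (0, 2030, -1420) N/C.
F = q v×B = (1.602×10⁻¹⁹ C)·(0, 2030, -1420) = (0, 3.25×10⁻¹⁶, -2.28×10⁻¹⁶) N.
|F| = 3.97×10⁻¹⁶ N.

|F| ≈ 3.97×10⁻¹⁶ N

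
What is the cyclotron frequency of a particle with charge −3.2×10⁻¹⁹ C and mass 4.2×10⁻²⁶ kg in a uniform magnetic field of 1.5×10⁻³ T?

f ≈ 1800 Hz

f = |q|B/(2πm).
f = (3.2×10⁻¹⁹)(1.5×10⁻³)/(2π·4.2×10⁻²⁶) ≈ 1800 Hz.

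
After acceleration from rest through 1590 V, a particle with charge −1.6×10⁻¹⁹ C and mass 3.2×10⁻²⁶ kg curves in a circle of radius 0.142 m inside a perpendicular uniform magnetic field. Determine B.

B ≈ 0.178 T

v = √(2|q|V/m) = √(2·1.6×10⁻¹⁹·1590/3.2×10⁻²⁶) ≈ 1.261×10⁵ m/s.
B = mv/(|q|r) = (3.2×10⁻²⁶)(1.261×10⁵)/((1.6×10⁻¹⁹)(0.142)) ≈ 0.178 T.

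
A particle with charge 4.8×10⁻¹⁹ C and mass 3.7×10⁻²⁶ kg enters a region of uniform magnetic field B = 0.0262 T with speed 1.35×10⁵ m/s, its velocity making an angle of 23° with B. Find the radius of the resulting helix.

r ≈ 0.155 m

v⊥ = v sinθ = 1.35×10⁵·sin23° ≈ 5.275×10⁴ m/s.
r = m v⊥/(|q|B) = (3.7×10⁻²⁶)(5.275×10⁴)/((4.8×10⁻¹⁹)(0.0262)) ≈ 0.155 m.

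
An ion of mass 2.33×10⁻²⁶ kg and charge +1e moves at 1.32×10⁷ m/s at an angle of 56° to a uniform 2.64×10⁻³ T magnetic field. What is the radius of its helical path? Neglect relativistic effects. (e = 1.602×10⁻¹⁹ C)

v⊥ = v sinθ = 1.32×10⁷·sin56° ≈ 1.094×10⁷ m/s.
r = m v⊥/(|q|B) = (2.33×10⁻²⁶)(1.094×10⁷)/((1.602×10⁻¹⁹)(2.64×10⁻³)) ≈ 603 m.

r ≈ 603 m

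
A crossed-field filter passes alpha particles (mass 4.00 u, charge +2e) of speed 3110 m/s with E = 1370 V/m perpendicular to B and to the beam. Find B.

Balance of forces in the selector: qE = qvB ⇒ B = E/v.
B = 1370/3110 = 0.441 T.

B = 0.441 T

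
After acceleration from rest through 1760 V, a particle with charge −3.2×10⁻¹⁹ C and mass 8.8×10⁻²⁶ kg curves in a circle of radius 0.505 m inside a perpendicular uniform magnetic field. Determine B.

B ≈ 0.0616 T

v = √(2|q|V/m) = √(2·3.2×10⁻¹⁹·1760/8.8×10⁻²⁶) ≈ 1.131×10⁵ m/s.
B = mv/(|q|r) = (8.8×10⁻²⁶)(1.131×10⁵)/((3.2×10⁻¹⁹)(0.505)) ≈ 0.0616 T.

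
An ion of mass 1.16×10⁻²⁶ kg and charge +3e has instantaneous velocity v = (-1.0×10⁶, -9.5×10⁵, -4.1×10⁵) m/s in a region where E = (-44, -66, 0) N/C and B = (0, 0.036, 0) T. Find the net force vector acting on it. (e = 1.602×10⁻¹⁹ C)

F ≈ (7.07×10⁻¹⁵, -3.17×10⁻¹⁷, -1.73×10⁻¹⁴) N

v×B = (1.48×10⁴, 0, -3.60×10⁴) N/C.
E + v×B = (1.47×10⁴, -66.0, -3.60×10⁴) N/C.
F = q(E + v×B) = (4.806×10⁻¹⁹ C)·(1.47×10⁴, -66.0, -3.60×10⁴) = (7.07×10⁻¹⁵, -3.17×10⁻¹⁷, -1.73×10⁻¹⁴) N.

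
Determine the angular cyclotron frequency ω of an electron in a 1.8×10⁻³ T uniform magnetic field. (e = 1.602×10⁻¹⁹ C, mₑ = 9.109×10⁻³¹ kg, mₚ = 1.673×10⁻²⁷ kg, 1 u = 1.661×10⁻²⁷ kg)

ω ≈ 3.2×10⁸ rad/s

ω = |q|B/m.
ω = (1.602×10⁻¹⁹)(1.8×10⁻³)/9.109×10⁻³¹ ≈ 3.2×10⁸ rad/s.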